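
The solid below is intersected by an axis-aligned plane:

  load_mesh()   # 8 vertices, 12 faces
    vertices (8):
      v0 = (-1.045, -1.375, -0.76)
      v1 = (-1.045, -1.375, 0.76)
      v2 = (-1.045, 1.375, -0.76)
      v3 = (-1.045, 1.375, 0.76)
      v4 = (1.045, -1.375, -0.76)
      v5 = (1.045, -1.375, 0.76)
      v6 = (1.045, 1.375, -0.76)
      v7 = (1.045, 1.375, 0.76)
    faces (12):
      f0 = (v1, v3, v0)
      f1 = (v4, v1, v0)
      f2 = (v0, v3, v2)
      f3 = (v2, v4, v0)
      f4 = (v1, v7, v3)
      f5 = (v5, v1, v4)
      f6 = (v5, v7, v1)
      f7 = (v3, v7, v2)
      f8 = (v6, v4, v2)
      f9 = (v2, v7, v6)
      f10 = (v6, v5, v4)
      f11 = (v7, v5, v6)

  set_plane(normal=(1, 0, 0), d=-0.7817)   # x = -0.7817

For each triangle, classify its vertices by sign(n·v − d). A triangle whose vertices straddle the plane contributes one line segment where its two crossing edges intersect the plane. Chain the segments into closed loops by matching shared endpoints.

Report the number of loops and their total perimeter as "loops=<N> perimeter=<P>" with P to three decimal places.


Straddling triangles (8 of 12):
  (v4,v1,v0) [+--] → (-0.7817, -1.375, 0.568509)–(-0.7817, -1.375, -0.76)  len=1.3285
  (v2,v4,v0) [-+-] → (-0.7817, 1.02855, -0.76)–(-0.7817, -1.375, -0.76)  len=2.4036
  (v1,v7,v3) [-+-] → (-0.7817, -1.02855, 0.76)–(-0.7817, 1.375, 0.76)  len=2.4036
  (v5,v1,v4) [+-+] → (-0.7817, -1.375, 0.76)–(-0.7817, -1.375, 0.568509)  len=0.1915
  (v5,v7,v1) [++-] → (-0.7817, -1.02855, 0.76)–(-0.7817, -1.375, 0.76)  len=0.3464
  (v3,v7,v2) [-+-] → (-0.7817, 1.375, 0.76)–(-0.7817, 1.375, -0.568509)  len=1.3285
  (v6,v4,v2) [++-] → (-0.7817, 1.02855, -0.76)–(-0.7817, 1.375, -0.76)  len=0.3464
  (v2,v7,v6) [-++] → (-0.7817, 1.375, -0.568509)–(-0.7817, 1.375, -0.76)  len=0.1915

Chained into 1 loop(s):
  loop 1: 8 segments, perimeter = 8.5400
Total perimeter = 8.540

loops=1 perimeter=8.540


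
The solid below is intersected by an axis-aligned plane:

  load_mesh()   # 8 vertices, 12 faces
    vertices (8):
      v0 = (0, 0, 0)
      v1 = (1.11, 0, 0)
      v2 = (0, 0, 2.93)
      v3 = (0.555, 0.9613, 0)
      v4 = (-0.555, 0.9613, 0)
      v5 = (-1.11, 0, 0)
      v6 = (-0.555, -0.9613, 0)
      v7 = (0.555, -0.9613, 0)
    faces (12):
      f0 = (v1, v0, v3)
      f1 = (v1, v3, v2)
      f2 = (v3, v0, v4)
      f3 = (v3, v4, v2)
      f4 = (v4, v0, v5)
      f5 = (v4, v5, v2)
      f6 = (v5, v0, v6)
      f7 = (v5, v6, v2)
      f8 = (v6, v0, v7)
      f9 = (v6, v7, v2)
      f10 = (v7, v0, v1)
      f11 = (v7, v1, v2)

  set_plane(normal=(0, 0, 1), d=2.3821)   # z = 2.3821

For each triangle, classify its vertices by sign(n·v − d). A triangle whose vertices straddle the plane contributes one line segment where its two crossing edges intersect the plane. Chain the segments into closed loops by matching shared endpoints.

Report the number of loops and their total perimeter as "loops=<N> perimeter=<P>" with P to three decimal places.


Straddling triangles (6 of 12):
  (v1,v3,v2) [--+] → (0.103783, 0.17976, 2.3821)–(0.207566, 0, 2.3821)  len=0.2076
  (v3,v4,v2) [--+] → (-0.103783, 0.17976, 2.3821)–(0.103783, 0.17976, 2.3821)  len=0.2076
  (v4,v5,v2) [--+] → (-0.207566, 0, 2.3821)–(-0.103783, 0.17976, 2.3821)  len=0.2076
  (v5,v6,v2) [--+] → (-0.103783, -0.17976, 2.3821)–(-0.207566, 0, 2.3821)  len=0.2076
  (v6,v7,v2) [--+] → (0.103783, -0.17976, 2.3821)–(-0.103783, -0.17976, 2.3821)  len=0.2076
  (v7,v1,v2) [--+] → (0.207566, 0, 2.3821)–(0.103783, -0.17976, 2.3821)  len=0.2076

Chained into 1 loop(s):
  loop 1: 6 segments, perimeter = 1.2454
Total perimeter = 1.245

loops=1 perimeter=1.245


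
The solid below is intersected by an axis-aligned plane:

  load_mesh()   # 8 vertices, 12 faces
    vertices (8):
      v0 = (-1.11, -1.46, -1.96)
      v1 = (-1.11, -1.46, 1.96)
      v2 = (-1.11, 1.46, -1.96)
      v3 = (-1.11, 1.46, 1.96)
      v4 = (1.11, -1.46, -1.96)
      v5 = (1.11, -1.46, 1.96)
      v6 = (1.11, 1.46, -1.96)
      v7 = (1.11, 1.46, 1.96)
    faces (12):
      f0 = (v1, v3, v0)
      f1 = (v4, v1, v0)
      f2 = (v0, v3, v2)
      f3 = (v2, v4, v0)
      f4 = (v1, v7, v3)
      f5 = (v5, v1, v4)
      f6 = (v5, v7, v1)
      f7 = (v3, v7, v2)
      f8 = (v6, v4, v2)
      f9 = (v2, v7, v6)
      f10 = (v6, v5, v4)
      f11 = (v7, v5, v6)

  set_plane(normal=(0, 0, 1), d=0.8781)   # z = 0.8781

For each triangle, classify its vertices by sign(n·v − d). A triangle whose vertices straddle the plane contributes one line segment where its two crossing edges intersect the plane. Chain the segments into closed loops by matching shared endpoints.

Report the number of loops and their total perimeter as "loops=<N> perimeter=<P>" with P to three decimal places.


Straddling triangles (8 of 12):
  (v1,v3,v0) [++-] → (-1.11, 0.654095, 0.8781)–(-1.11, -1.46, 0.8781)  len=2.1141
  (v4,v1,v0) [-+-] → (-0.497291, -1.46, 0.8781)–(-1.11, -1.46, 0.8781)  len=0.6127
  (v0,v3,v2) [-+-] → (-1.11, 0.654095, 0.8781)–(-1.11, 1.46, 0.8781)  len=0.8059
  (v5,v1,v4) [++-] → (-0.497291, -1.46, 0.8781)–(1.11, -1.46, 0.8781)  len=1.6073
  (v3,v7,v2) [++-] → (0.497291, 1.46, 0.8781)–(-1.11, 1.46, 0.8781)  len=1.6073
  (v2,v7,v6) [-+-] → (0.497291, 1.46, 0.8781)–(1.11, 1.46, 0.8781)  len=0.6127
  (v6,v5,v4) [-+-] → (1.11, -0.654095, 0.8781)–(1.11, -1.46, 0.8781)  len=0.8059
  (v7,v5,v6) [++-] → (1.11, -0.654095, 0.8781)–(1.11, 1.46, 0.8781)  len=2.1141

Chained into 1 loop(s):
  loop 1: 8 segments, perimeter = 10.2800
Total perimeter = 10.280

loops=1 perimeter=10.280


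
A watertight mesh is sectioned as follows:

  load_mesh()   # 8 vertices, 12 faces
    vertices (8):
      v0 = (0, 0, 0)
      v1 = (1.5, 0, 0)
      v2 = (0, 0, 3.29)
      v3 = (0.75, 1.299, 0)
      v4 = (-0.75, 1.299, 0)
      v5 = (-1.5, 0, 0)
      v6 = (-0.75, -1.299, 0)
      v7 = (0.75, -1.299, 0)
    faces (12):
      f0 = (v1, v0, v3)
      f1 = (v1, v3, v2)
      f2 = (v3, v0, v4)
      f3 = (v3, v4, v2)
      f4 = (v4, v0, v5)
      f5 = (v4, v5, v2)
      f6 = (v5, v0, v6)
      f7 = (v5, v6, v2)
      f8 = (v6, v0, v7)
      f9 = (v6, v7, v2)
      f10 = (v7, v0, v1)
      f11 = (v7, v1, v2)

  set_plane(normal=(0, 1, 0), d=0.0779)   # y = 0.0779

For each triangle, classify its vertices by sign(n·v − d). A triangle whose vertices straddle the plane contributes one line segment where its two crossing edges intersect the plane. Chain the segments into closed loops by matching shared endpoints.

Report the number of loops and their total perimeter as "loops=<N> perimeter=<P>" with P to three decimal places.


loops=1 perimeter=9.798

Straddling triangles (6 of 12):
  (v1,v0,v3) [--+] → (0.0449769, 0.0779, 0)–(1.45502, 0.0779, 0)  len=1.4100
  (v1,v3,v2) [-+-] → (1.45502, 0.0779, 0)–(0.0449769, 0.0779, 3.0927)  len=3.3990
  (v3,v0,v4) [+-+] → (0.0449769, 0.0779, 0)–(-0.0449769, 0.0779, 0)  len=0.0900
  (v3,v4,v2) [++-] → (-0.0449769, 0.0779, 3.0927)–(0.0449769, 0.0779, 3.0927)  len=0.0900
  (v4,v0,v5) [+--] → (-0.0449769, 0.0779, 0)–(-1.45502, 0.0779, 0)  len=1.4100
  (v4,v5,v2) [+--] → (-1.45502, 0.0779, 0)–(-0.0449769, 0.0779, 3.0927)  len=3.3990

Chained into 1 loop(s):
  loop 1: 6 segments, perimeter = 9.7980
Total perimeter = 9.798


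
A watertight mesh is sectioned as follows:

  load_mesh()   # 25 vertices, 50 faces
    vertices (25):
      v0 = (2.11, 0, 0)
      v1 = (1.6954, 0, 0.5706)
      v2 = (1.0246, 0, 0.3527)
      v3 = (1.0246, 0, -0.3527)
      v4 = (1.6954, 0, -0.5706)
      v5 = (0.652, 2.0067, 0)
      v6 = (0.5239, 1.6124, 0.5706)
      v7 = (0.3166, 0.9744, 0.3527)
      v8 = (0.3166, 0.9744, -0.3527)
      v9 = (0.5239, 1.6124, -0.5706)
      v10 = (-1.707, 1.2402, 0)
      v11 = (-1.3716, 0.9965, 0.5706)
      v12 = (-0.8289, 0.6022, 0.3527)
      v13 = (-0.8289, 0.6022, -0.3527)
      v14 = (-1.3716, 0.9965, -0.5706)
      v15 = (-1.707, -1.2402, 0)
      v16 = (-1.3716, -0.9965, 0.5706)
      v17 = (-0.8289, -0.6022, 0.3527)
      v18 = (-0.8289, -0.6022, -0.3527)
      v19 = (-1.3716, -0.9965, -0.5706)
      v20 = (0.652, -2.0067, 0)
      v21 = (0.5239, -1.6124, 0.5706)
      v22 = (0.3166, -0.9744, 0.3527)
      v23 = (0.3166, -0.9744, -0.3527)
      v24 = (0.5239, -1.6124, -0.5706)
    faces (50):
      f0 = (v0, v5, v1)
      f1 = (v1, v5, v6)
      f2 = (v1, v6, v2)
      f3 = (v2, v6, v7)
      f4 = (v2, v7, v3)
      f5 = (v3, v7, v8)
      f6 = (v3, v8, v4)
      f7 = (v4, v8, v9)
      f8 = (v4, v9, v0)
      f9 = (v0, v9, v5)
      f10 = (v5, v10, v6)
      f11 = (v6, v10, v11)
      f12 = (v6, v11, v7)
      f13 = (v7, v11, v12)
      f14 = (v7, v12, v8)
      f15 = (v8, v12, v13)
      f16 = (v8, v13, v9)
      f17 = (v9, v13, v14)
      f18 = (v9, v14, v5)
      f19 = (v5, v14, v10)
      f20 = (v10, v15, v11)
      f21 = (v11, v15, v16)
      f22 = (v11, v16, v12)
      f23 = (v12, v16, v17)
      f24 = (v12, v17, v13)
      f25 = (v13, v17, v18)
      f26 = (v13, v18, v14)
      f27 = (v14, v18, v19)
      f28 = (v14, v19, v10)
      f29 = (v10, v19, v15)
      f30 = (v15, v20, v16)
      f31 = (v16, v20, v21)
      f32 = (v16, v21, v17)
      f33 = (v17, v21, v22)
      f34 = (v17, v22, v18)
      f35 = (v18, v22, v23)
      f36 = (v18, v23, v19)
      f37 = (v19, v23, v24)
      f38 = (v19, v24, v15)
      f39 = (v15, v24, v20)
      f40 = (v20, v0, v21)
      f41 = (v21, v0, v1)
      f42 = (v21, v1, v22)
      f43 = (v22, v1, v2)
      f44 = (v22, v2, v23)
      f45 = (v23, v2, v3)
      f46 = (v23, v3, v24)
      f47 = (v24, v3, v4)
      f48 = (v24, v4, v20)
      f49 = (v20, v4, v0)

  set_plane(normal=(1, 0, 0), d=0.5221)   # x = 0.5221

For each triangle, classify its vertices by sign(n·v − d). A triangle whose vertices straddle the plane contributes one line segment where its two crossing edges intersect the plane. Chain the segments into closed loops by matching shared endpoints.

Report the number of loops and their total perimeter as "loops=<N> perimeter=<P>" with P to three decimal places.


Straddling triangles (24 of 50):
  (v2,v6,v7) [++-] → (0.5221, 1.60686, 0.568708)–(0.5221, 0.691576, 0.3527)  len=0.9404
  (v2,v7,v3) [+-+] → (0.5221, 0.691576, 0.3527)–(0.5221, 0.691576, 0.147955)  len=0.2047
  (v3,v7,v8) [+--] → (0.5221, 0.691576, 0.147955)–(0.5221, 0.691576, -0.3527)  len=0.5007
  (v3,v8,v4) [+-+] → (0.5221, 0.691576, -0.3527)–(0.5221, 0.829173, -0.385176)  len=0.1414
  (v4,v8,v9) [+-+] → (0.5221, 0.829173, -0.385176)–(0.5221, 1.60686, -0.568708)  len=0.7991
  (v5,v10,v6) [+-+] → (0.5221, 1.96449, 0)–(0.5221, 1.6121, 0.57014)  len=0.6703
  (v6,v10,v11) [+--] → (0.5221, 1.6121, 0.57014)–(0.5221, 1.61182, 0.5706)  len=0.0005
  (v6,v11,v7) [+--] → (0.5221, 1.61182, 0.5706)–(0.5221, 1.60686, 0.568708)  len=0.0053
  (v8,v13,v9) [--+] → (0.5221, 1.61106, -0.57031)–(0.5221, 1.60686, -0.568708)  len=0.0045
  (v9,v13,v14) [+--] → (0.5221, 1.61106, -0.57031)–(0.5221, 1.61182, -0.5706)  len=0.0008
  (v9,v14,v5) [+-+] → (0.5221, 1.61182, -0.5706)–(0.5221, 1.94185, -0.0366283)  len=0.6277
  (v5,v14,v10) [+--] → (0.5221, 1.94185, -0.0366283)–(0.5221, 1.96449, 0)  len=0.0431
  (v15,v20,v16) [-+-] → (0.5221, -1.96449, 0)–(0.5221, -1.94185, 0.0366283)  len=0.0431
  (v16,v20,v21) [-++] → (0.5221, -1.94185, 0.0366283)–(0.5221, -1.61182, 0.5706)  len=0.6277
  (v16,v21,v17) [-+-] → (0.5221, -1.61182, 0.5706)–(0.5221, -1.61106, 0.57031)  len=0.0008
  (v17,v21,v22) [-+-] → (0.5221, -1.61106, 0.57031)–(0.5221, -1.60686, 0.568708)  len=0.0045
  (v19,v23,v24) [--+] → (0.5221, -1.60686, -0.568708)–(0.5221, -1.61182, -0.5706)  len=0.0053
  (v19,v24,v15) [-+-] → (0.5221, -1.61182, -0.5706)–(0.5221, -1.6121, -0.57014)  len=0.0005
  (v15,v24,v20) [-++] → (0.5221, -1.6121, -0.57014)–(0.5221, -1.96449, 0)  len=0.6703
  (v21,v1,v22) [++-] → (0.5221, -0.829173, 0.385176)–(0.5221, -1.60686, 0.568708)  len=0.7991
  (v22,v1,v2) [-++] → (0.5221, -0.829173, 0.385176)–(0.5221, -0.691576, 0.3527)  len=0.1414
  (v22,v2,v23) [-+-] → (0.5221, -0.691576, 0.3527)–(0.5221, -0.691576, -0.147955)  len=0.5007
  (v23,v2,v3) [-++] → (0.5221, -0.691576, -0.147955)–(0.5221, -0.691576, -0.3527)  len=0.2047
  (v23,v3,v24) [-++] → (0.5221, -0.691576, -0.3527)–(0.5221, -1.60686, -0.568708)  len=0.9404

Chained into 2 loop(s):
  loop 1: 12 segments, perimeter = 3.9385
  loop 2: 12 segments, perimeter = 3.9385
Total perimeter = 7.877

loops=2 perimeter=7.877


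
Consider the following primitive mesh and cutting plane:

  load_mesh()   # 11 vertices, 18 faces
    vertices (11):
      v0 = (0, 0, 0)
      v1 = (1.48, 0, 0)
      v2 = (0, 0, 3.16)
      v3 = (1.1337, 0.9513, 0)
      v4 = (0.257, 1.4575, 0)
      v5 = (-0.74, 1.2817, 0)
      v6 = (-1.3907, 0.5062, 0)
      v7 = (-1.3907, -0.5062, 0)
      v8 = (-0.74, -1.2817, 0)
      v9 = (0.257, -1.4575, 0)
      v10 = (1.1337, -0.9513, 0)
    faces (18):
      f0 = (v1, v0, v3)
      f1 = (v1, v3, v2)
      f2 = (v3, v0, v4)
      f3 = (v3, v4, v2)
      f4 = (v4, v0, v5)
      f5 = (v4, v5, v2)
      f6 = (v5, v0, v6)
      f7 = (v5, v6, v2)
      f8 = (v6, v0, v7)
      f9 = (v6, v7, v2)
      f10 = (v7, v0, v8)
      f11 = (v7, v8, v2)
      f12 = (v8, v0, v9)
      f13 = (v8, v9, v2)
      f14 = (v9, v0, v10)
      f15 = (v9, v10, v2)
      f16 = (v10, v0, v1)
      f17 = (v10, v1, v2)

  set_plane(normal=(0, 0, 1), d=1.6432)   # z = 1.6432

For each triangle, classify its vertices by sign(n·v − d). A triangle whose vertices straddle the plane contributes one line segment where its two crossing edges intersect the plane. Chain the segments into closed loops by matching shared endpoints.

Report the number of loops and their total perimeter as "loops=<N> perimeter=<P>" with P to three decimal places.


Straddling triangles (9 of 18):
  (v1,v3,v2) [--+] → (0.544176, 0.456624, 1.6432)–(0.7104, 0, 1.6432)  len=0.4859
  (v3,v4,v2) [--+] → (0.12336, 0.6996, 1.6432)–(0.544176, 0.456624, 1.6432)  len=0.4859
  (v4,v5,v2) [--+] → (-0.3552, 0.615216, 1.6432)–(0.12336, 0.6996, 1.6432)  len=0.4859
  (v5,v6,v2) [--+] → (-0.667536, 0.242976, 1.6432)–(-0.3552, 0.615216, 1.6432)  len=0.4859
  (v6,v7,v2) [--+] → (-0.667536, -0.242976, 1.6432)–(-0.667536, 0.242976, 1.6432)  len=0.4860
  (v7,v8,v2) [--+] → (-0.3552, -0.615216, 1.6432)–(-0.667536, -0.242976, 1.6432)  len=0.4859
  (v8,v9,v2) [--+] → (0.12336, -0.6996, 1.6432)–(-0.3552, -0.615216, 1.6432)  len=0.4859
  (v9,v10,v2) [--+] → (0.544176, -0.456624, 1.6432)–(0.12336, -0.6996, 1.6432)  len=0.4859
  (v10,v1,v2) [--+] → (0.7104, 0, 1.6432)–(0.544176, -0.456624, 1.6432)  len=0.4859

Chained into 1 loop(s):
  loop 1: 9 segments, perimeter = 4.3734
Total perimeter = 4.373

loops=1 perimeter=4.373


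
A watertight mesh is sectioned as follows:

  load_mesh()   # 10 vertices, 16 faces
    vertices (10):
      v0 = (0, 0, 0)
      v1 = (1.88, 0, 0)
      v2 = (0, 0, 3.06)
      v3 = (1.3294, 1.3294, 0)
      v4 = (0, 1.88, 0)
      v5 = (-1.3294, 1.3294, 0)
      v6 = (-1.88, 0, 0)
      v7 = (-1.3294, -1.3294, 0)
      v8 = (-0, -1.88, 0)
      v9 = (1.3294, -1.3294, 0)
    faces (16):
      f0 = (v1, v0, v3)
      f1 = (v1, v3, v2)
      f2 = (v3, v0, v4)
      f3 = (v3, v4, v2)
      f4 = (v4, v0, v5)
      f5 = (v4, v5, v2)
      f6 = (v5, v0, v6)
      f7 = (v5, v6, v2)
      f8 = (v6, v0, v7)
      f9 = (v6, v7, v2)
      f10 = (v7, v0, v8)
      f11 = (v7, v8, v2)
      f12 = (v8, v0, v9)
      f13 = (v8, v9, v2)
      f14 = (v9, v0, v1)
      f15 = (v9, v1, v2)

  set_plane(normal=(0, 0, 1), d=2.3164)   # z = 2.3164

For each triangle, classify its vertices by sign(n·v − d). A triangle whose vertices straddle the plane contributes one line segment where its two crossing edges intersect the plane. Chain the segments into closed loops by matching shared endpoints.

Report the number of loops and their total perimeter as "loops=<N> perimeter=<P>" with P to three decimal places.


loops=1 perimeter=2.797

Straddling triangles (8 of 16):
  (v1,v3,v2) [--+] → (0.323053, 0.323053, 2.3164)–(0.456852, 0, 2.3164)  len=0.3497
  (v3,v4,v2) [--+] → (0, 0.456852, 2.3164)–(0.323053, 0.323053, 2.3164)  len=0.3497
  (v4,v5,v2) [--+] → (-0.323053, 0.323053, 2.3164)–(0, 0.456852, 2.3164)  len=0.3497
  (v5,v6,v2) [--+] → (-0.456852, 0, 2.3164)–(-0.323053, 0.323053, 2.3164)  len=0.3497
  (v6,v7,v2) [--+] → (-0.323053, -0.323053, 2.3164)–(-0.456852, 0, 2.3164)  len=0.3497
  (v7,v8,v2) [--+] → (0, -0.456852, 2.3164)–(-0.323053, -0.323053, 2.3164)  len=0.3497
  (v8,v9,v2) [--+] → (0.323053, -0.323053, 2.3164)–(0, -0.456852, 2.3164)  len=0.3497
  (v9,v1,v2) [--+] → (0.456852, 0, 2.3164)–(0.323053, -0.323053, 2.3164)  len=0.3497

Chained into 1 loop(s):
  loop 1: 8 segments, perimeter = 2.7973
Total perimeter = 2.797


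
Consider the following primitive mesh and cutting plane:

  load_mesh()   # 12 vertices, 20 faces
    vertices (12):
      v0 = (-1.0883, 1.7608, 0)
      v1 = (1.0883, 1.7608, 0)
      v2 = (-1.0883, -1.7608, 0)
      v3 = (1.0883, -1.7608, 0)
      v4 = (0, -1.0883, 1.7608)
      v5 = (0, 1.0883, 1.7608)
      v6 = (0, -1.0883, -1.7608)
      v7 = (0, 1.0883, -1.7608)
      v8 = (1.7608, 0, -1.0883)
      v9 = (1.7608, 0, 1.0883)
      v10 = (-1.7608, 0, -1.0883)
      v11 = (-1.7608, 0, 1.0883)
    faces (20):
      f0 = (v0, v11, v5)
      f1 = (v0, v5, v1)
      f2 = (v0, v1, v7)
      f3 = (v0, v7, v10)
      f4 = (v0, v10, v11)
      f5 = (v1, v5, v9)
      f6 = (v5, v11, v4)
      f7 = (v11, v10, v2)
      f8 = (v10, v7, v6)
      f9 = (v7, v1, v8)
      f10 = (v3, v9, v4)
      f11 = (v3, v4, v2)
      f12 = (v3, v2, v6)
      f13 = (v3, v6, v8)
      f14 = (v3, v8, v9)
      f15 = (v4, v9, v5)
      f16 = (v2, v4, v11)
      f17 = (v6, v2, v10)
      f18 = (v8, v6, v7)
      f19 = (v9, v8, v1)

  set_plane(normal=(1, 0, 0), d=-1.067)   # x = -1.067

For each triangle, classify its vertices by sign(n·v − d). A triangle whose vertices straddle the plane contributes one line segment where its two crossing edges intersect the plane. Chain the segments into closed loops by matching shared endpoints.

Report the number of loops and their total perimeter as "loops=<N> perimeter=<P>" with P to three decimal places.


Straddling triangles (10 of 20):
  (v0,v11,v5) [--+] → (-1.067, 0.428818, 1.35328)–(-1.067, 1.74764, 0.034462)  len=1.8651
  (v0,v5,v1) [-++] → (-1.067, 1.74764, 0.034462)–(-1.067, 1.7608, 0)  len=0.0369
  (v0,v1,v7) [-++] → (-1.067, 1.7608, 0)–(-1.067, 1.74764, -0.034462)  len=0.0369
  (v0,v7,v10) [-+-] → (-1.067, 1.74764, -0.034462)–(-1.067, 0.428818, -1.35328)  len=1.8651
  (v5,v11,v4) [+-+] → (-1.067, 0.428818, 1.35328)–(-1.067, -0.428818, 1.35328)  len=0.8576
  (v10,v7,v6) [-++] → (-1.067, 0.428818, -1.35328)–(-1.067, -0.428818, -1.35328)  len=0.8576
  (v3,v4,v2) [++-] → (-1.067, -1.74764, 0.034462)–(-1.067, -1.7608, 0)  len=0.0369
  (v3,v2,v6) [+-+] → (-1.067, -1.7608, 0)–(-1.067, -1.74764, -0.034462)  len=0.0369
  (v2,v4,v11) [-+-] → (-1.067, -1.74764, 0.034462)–(-1.067, -0.428818, 1.35328)  len=1.8651
  (v6,v2,v10) [+--] → (-1.067, -1.74764, -0.034462)–(-1.067, -0.428818, -1.35328)  len=1.8651

Chained into 1 loop(s):
  loop 1: 10 segments, perimeter = 9.3232
Total perimeter = 9.323

loops=1 perimeter=9.323


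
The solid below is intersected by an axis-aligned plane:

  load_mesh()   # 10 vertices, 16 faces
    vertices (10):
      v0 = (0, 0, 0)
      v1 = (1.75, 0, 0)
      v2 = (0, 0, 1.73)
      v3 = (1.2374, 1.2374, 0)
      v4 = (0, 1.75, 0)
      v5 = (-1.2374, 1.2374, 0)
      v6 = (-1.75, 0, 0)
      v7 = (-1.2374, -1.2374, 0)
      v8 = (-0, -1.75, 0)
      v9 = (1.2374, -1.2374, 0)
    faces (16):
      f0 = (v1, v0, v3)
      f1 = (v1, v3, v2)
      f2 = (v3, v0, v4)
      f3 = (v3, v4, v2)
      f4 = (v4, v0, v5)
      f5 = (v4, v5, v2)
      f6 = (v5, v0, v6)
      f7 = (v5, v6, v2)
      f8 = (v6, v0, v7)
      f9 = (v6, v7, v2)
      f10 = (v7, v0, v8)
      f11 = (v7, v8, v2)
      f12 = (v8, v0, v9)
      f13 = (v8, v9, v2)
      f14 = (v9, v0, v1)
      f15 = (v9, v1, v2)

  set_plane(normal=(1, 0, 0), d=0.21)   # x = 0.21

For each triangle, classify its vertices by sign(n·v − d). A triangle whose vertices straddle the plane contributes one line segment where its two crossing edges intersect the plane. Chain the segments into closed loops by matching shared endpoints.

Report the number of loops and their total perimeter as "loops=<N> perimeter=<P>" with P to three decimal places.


Straddling triangles (8 of 16):
  (v1,v0,v3) [+-+] → (0.21, 0, 0)–(0.21, 0.21, 0)  len=0.2100
  (v1,v3,v2) [++-] → (0.21, 0.21, 1.4364)–(0.21, 0, 1.5224)  len=0.2269
  (v3,v0,v4) [+--] → (0.21, 0.21, 0)–(0.21, 1.66301, 0)  len=1.4530
  (v3,v4,v2) [+--] → (0.21, 1.66301, 0)–(0.21, 0.21, 1.4364)  len=2.0432
  (v8,v0,v9) [--+] → (0.21, -0.21, 0)–(0.21, -1.66301, 0)  len=1.4530
  (v8,v9,v2) [-+-] → (0.21, -1.66301, 0)–(0.21, -0.21, 1.4364)  len=2.0432
  (v9,v0,v1) [+-+] → (0.21, -0.21, 0)–(0.21, 0, 0)  len=0.2100
  (v9,v1,v2) [++-] → (0.21, 0, 1.5224)–(0.21, -0.21, 1.4364)  len=0.2269

Chained into 1 loop(s):
  loop 1: 8 segments, perimeter = 7.8662
Total perimeter = 7.866

loops=1 perimeter=7.866


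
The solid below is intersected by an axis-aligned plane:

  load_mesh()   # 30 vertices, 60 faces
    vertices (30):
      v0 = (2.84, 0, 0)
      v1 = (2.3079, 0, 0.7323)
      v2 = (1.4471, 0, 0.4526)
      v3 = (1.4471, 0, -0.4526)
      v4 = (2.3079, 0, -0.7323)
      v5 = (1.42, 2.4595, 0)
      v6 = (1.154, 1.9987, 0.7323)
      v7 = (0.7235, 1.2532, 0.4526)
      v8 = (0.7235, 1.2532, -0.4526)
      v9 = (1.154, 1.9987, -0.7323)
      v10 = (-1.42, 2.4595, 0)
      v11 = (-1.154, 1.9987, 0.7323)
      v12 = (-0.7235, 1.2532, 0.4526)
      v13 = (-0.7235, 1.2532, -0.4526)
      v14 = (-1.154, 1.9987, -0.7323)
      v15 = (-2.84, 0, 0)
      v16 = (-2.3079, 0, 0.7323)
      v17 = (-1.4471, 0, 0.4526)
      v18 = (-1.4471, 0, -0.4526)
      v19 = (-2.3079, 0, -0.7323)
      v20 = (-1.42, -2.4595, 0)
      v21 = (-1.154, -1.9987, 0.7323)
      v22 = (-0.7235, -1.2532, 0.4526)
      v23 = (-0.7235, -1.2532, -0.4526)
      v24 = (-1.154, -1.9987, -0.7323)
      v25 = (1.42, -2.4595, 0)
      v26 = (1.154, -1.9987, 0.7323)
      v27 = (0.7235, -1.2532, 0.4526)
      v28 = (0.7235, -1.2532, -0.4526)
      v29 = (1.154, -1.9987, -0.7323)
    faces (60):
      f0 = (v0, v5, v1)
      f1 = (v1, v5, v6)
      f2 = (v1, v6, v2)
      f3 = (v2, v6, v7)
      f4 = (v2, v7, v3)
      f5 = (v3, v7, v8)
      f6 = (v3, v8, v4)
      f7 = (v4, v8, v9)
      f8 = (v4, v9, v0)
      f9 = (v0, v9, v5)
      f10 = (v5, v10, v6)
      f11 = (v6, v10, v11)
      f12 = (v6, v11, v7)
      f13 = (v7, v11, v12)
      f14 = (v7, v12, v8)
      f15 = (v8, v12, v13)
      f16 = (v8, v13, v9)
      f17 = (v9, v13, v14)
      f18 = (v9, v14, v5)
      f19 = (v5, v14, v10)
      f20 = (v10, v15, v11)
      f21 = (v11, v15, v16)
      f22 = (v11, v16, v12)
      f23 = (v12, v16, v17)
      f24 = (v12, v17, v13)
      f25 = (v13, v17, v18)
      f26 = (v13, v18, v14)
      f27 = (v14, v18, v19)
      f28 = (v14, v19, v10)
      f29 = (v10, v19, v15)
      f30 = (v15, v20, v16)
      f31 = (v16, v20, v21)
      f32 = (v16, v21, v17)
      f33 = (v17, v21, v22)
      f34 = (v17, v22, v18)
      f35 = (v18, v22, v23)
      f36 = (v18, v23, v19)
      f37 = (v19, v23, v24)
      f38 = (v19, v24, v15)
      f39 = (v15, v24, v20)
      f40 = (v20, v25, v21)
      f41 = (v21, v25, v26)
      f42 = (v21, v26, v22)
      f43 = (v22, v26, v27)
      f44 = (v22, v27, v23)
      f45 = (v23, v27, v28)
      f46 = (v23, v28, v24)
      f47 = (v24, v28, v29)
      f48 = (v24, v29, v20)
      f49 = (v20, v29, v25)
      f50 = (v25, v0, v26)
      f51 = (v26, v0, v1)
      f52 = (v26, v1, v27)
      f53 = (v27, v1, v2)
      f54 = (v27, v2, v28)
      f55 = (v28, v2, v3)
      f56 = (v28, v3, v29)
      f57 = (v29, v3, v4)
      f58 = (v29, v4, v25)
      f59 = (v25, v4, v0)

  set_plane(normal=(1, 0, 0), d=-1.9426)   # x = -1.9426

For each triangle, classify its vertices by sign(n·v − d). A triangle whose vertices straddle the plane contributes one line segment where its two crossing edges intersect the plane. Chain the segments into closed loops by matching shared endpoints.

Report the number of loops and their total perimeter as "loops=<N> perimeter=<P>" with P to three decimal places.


Straddling triangles (14 of 60):
  (v10,v15,v11) [+-+] → (-1.9426, 1.55433, 0)–(-1.9426, 1.06384, 0.389778)  len=0.6265
  (v11,v15,v16) [+--] → (-1.9426, 1.06384, 0.389778)–(-1.9426, 0.632746, 0.7323)  len=0.5506
  (v11,v16,v12) [+-+] → (-1.9426, 0.632746, 0.7323)–(-1.9426, 0.288938, 0.667812)  len=0.3498
  (v12,v16,v17) [+-+] → (-1.9426, 0.288938, 0.667812)–(-1.9426, 0, 0.613603)  len=0.2940
  (v14,v18,v19) [++-] → (-1.9426, 0, -0.613603)–(-1.9426, 0.632746, -0.7323)  len=0.6438
  (v14,v19,v10) [+-+] → (-1.9426, 0.632746, -0.7323)–(-1.9426, 1.01189, -0.431017)  len=0.4843
  (v10,v19,v15) [+--] → (-1.9426, 1.01189, -0.431017)–(-1.9426, 1.55433, 0)  len=0.6928
  (v15,v20,v16) [-+-] → (-1.9426, -1.55433, 0)–(-1.9426, -1.01189, 0.431017)  len=0.6928
  (v16,v20,v21) [-++] → (-1.9426, -1.01189, 0.431017)–(-1.9426, -0.632746, 0.7323)  len=0.4843
  (v16,v21,v17) [-++] → (-1.9426, -0.632746, 0.7323)–(-1.9426, 0, 0.613603)  len=0.6438
  (v18,v23,v19) [++-] → (-1.9426, -0.288938, -0.667812)–(-1.9426, 0, -0.613603)  len=0.2940
  (v19,v23,v24) [-++] → (-1.9426, -0.288938, -0.667812)–(-1.9426, -0.632746, -0.7323)  len=0.3498
  (v19,v24,v15) [-+-] → (-1.9426, -0.632746, -0.7323)–(-1.9426, -1.06384, -0.389778)  len=0.5506
  (v15,v24,v20) [-++] → (-1.9426, -1.06384, -0.389778)–(-1.9426, -1.55433, 0)  len=0.6265

Chained into 1 loop(s):
  loop 1: 14 segments, perimeter = 7.2836
Total perimeter = 7.284

loops=1 perimeter=7.284


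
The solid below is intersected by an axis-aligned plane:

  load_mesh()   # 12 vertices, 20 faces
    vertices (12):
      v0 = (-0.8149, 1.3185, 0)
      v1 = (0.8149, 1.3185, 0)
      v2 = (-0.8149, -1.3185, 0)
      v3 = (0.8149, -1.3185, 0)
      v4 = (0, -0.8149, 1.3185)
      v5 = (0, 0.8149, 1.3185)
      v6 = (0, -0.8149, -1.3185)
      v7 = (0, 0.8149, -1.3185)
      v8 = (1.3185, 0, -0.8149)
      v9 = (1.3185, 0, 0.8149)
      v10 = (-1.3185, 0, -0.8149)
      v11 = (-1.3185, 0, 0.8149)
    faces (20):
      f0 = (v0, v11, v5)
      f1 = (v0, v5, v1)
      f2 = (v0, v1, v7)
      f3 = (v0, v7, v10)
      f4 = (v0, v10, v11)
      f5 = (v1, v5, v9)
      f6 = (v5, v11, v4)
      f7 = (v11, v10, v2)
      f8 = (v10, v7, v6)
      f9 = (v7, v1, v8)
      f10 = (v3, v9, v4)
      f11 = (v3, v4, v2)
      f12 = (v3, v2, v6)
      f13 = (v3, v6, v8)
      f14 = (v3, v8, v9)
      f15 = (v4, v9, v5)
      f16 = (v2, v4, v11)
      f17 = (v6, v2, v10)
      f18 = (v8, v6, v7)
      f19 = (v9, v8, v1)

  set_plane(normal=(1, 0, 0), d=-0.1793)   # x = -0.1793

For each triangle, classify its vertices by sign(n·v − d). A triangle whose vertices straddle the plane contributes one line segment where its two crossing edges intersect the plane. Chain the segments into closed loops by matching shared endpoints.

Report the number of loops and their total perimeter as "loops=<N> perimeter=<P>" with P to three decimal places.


loops=1 perimeter=8.473

Straddling triangles (10 of 20):
  (v0,v11,v5) [--+] → (-0.1793, 0.704083, 1.25002)–(-0.1793, 0.925706, 1.02839)  len=0.3134
  (v0,v5,v1) [-++] → (-0.1793, 0.925706, 1.02839)–(-0.1793, 1.3185, 0)  len=1.1009
  (v0,v1,v7) [-++] → (-0.1793, 1.3185, 0)–(-0.1793, 0.925706, -1.02839)  len=1.1009
  (v0,v7,v10) [-+-] → (-0.1793, 0.925706, -1.02839)–(-0.1793, 0.704083, -1.25002)  len=0.3134
  (v5,v11,v4) [+-+] → (-0.1793, 0.704083, 1.25002)–(-0.1793, -0.704083, 1.25002)  len=1.4082
  (v10,v7,v6) [-++] → (-0.1793, 0.704083, -1.25002)–(-0.1793, -0.704083, -1.25002)  len=1.4082
  (v3,v4,v2) [++-] → (-0.1793, -0.925706, 1.02839)–(-0.1793, -1.3185, 0)  len=1.1009
  (v3,v2,v6) [+-+] → (-0.1793, -1.3185, 0)–(-0.1793, -0.925706, -1.02839)  len=1.1009
  (v2,v4,v11) [-+-] → (-0.1793, -0.925706, 1.02839)–(-0.1793, -0.704083, 1.25002)  len=0.3134
  (v6,v2,v10) [+--] → (-0.1793, -0.925706, -1.02839)–(-0.1793, -0.704083, -1.25002)  len=0.3134

Chained into 1 loop(s):
  loop 1: 10 segments, perimeter = 8.4734
Total perimeter = 8.473


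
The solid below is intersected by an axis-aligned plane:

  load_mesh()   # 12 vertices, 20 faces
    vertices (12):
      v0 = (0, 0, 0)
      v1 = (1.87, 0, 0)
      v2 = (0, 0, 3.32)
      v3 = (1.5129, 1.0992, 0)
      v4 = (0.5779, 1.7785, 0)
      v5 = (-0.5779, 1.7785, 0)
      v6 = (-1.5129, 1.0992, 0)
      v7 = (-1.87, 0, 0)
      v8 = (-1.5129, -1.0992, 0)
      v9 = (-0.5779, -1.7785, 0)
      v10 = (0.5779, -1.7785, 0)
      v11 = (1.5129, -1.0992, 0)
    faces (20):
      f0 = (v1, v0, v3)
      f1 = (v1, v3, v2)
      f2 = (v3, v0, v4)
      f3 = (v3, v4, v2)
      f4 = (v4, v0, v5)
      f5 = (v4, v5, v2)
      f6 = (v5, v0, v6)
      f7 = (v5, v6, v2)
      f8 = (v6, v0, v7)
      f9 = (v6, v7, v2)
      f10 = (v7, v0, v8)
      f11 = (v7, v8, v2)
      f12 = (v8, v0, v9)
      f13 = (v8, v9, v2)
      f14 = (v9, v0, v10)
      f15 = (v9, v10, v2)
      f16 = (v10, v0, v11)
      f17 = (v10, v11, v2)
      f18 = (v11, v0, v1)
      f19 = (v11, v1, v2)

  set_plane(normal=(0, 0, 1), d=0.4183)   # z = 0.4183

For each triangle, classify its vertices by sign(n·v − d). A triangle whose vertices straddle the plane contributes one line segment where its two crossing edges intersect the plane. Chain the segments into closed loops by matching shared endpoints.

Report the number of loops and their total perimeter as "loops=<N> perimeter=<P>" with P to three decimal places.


Straddling triangles (10 of 20):
  (v1,v3,v2) [--+] → (1.32228, 0.960707, 0.4183)–(1.63439, 0, 0.4183)  len=1.0101
  (v3,v4,v2) [--+] → (0.505088, 1.55442, 0.4183)–(1.32228, 0.960707, 0.4183)  len=1.0101
  (v4,v5,v2) [--+] → (-0.505088, 1.55442, 0.4183)–(0.505088, 1.55442, 0.4183)  len=1.0102
  (v5,v6,v2) [--+] → (-1.32228, 0.960707, 0.4183)–(-0.505088, 1.55442, 0.4183)  len=1.0101
  (v6,v7,v2) [--+] → (-1.63439, 0, 0.4183)–(-1.32228, 0.960707, 0.4183)  len=1.0101
  (v7,v8,v2) [--+] → (-1.32228, -0.960707, 0.4183)–(-1.63439, 0, 0.4183)  len=1.0101
  (v8,v9,v2) [--+] → (-0.505088, -1.55442, 0.4183)–(-1.32228, -0.960707, 0.4183)  len=1.0101
  (v9,v10,v2) [--+] → (0.505088, -1.55442, 0.4183)–(-0.505088, -1.55442, 0.4183)  len=1.0102
  (v10,v11,v2) [--+] → (1.32228, -0.960707, 0.4183)–(0.505088, -1.55442, 0.4183)  len=1.0101
  (v11,v1,v2) [--+] → (1.63439, 0, 0.4183)–(1.32228, -0.960707, 0.4183)  len=1.0101

Chained into 1 loop(s):
  loop 1: 10 segments, perimeter = 10.1013
Total perimeter = 10.101

loops=1 perimeter=10.101


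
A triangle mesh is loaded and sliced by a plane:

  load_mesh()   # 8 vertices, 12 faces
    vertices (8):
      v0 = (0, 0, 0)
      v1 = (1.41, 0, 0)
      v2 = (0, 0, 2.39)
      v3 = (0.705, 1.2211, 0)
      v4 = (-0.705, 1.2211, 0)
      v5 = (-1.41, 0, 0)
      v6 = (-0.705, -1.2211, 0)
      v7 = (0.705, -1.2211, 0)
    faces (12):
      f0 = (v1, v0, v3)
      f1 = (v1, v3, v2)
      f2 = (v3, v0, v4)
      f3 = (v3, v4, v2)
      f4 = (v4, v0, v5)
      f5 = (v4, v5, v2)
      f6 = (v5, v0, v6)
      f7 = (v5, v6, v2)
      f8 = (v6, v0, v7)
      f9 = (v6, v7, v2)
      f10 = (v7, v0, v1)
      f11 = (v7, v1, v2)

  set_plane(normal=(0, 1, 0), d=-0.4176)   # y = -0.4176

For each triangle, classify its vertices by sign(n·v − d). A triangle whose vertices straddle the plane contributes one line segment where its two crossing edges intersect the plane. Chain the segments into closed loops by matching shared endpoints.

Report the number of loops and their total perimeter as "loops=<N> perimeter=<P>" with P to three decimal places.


Straddling triangles (6 of 12):
  (v5,v0,v6) [++-] → (-0.241101, -0.4176, 0)–(-1.1689, -0.4176, 0)  len=0.9278
  (v5,v6,v2) [+-+] → (-1.1689, -0.4176, 0)–(-0.241101, -0.4176, 1.57265)  len=1.8259
  (v6,v0,v7) [-+-] → (-0.241101, -0.4176, 0)–(0.241101, -0.4176, 0)  len=0.4822
  (v6,v7,v2) [--+] → (0.241101, -0.4176, 1.57265)–(-0.241101, -0.4176, 1.57265)  len=0.4822
  (v7,v0,v1) [-++] → (0.241101, -0.4176, 0)–(1.1689, -0.4176, 0)  len=0.9278
  (v7,v1,v2) [-++] → (1.1689, -0.4176, 0)–(0.241101, -0.4176, 1.57265)  len=1.8259

Chained into 1 loop(s):
  loop 1: 6 segments, perimeter = 6.4719
Total perimeter = 6.472

loops=1 perimeter=6.472


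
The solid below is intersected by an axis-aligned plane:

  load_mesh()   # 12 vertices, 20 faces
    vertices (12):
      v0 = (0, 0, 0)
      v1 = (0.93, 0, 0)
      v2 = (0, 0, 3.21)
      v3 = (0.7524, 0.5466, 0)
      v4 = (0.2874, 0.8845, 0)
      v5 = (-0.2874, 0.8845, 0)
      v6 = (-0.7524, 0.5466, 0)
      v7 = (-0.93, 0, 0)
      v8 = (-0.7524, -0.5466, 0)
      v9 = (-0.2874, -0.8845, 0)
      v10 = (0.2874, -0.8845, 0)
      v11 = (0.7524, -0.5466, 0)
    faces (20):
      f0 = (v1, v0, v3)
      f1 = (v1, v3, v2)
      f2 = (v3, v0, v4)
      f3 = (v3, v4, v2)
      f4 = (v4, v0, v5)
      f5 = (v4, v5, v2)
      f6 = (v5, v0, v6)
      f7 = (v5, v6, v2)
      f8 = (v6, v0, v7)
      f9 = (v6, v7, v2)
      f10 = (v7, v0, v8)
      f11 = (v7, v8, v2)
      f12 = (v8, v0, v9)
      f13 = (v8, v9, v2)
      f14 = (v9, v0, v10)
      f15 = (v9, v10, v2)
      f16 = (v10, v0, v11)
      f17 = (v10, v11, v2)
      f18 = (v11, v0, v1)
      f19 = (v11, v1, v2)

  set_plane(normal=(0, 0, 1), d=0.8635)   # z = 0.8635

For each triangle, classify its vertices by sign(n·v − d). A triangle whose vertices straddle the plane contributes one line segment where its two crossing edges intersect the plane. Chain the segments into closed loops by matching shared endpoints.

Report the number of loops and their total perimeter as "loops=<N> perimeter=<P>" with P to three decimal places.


Straddling triangles (10 of 20):
  (v1,v3,v2) [--+] → (0.550002, 0.399563, 0.8635)–(0.679827, 0, 0.8635)  len=0.4201
  (v3,v4,v2) [--+] → (0.210089, 0.646567, 0.8635)–(0.550002, 0.399563, 0.8635)  len=0.4202
  (v4,v5,v2) [--+] → (-0.210089, 0.646567, 0.8635)–(0.210089, 0.646567, 0.8635)  len=0.4202
  (v5,v6,v2) [--+] → (-0.550002, 0.399563, 0.8635)–(-0.210089, 0.646567, 0.8635)  len=0.4202
  (v6,v7,v2) [--+] → (-0.679827, 0, 0.8635)–(-0.550002, 0.399563, 0.8635)  len=0.4201
  (v7,v8,v2) [--+] → (-0.550002, -0.399563, 0.8635)–(-0.679827, 0, 0.8635)  len=0.4201
  (v8,v9,v2) [--+] → (-0.210089, -0.646567, 0.8635)–(-0.550002, -0.399563, 0.8635)  len=0.4202
  (v9,v10,v2) [--+] → (0.210089, -0.646567, 0.8635)–(-0.210089, -0.646567, 0.8635)  len=0.4202
  (v10,v11,v2) [--+] → (0.550002, -0.399563, 0.8635)–(0.210089, -0.646567, 0.8635)  len=0.4202
  (v11,v1,v2) [--+] → (0.679827, 0, 0.8635)–(0.550002, -0.399563, 0.8635)  len=0.4201

Chained into 1 loop(s):
  loop 1: 10 segments, perimeter = 4.2016
Total perimeter = 4.202

loops=1 perimeter=4.202


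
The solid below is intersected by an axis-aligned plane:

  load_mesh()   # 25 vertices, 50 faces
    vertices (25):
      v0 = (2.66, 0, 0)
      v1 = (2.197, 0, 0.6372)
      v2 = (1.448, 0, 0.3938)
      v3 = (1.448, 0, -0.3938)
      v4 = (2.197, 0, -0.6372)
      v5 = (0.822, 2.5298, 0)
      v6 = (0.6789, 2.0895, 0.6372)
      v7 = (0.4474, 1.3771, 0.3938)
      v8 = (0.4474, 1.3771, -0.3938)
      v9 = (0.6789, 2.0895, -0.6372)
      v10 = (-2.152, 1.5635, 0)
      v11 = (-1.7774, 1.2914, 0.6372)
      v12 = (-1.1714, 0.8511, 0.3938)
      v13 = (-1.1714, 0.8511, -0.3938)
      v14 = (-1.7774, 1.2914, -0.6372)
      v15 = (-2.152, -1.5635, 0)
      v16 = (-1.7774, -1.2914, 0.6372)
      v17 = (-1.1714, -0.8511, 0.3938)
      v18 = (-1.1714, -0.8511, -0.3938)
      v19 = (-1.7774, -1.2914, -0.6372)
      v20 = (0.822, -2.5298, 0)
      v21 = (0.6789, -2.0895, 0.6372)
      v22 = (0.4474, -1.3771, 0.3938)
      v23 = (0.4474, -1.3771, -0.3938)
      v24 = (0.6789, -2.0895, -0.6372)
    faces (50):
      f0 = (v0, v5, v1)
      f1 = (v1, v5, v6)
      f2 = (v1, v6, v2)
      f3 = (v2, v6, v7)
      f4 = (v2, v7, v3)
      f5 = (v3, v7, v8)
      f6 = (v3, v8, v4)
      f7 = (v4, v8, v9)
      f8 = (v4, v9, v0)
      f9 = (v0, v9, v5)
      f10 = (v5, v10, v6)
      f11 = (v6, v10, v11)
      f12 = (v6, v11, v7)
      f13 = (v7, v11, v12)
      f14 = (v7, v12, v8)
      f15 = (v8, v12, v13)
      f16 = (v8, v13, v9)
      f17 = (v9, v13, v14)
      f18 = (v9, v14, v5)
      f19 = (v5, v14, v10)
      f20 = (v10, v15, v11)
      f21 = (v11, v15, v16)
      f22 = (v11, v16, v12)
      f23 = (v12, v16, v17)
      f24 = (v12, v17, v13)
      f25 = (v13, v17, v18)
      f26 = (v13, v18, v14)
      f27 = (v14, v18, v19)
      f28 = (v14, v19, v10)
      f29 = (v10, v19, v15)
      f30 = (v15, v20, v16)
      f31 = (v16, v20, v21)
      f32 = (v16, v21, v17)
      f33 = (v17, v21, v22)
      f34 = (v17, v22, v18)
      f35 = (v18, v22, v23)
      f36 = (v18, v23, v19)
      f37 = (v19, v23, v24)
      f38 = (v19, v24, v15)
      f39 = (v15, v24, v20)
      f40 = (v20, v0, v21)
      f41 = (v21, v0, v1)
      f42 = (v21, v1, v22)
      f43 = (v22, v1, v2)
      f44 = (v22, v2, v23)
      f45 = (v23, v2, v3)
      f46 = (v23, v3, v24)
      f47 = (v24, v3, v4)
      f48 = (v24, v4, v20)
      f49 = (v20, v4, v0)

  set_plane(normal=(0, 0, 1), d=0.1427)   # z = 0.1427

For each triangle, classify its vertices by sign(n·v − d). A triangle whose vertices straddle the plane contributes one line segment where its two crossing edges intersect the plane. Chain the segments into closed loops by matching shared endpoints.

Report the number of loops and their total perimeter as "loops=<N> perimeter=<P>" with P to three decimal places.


Straddling triangles (20 of 50):
  (v0,v5,v1) [--+] → (1.12993, 1.96326, 0.1427)–(2.55631, 0, 0.1427)  len=2.4267
  (v1,v5,v6) [+-+] → (1.12993, 1.96326, 0.1427)–(0.789953, 2.4312, 0.1427)  len=0.5784
  (v2,v7,v3) [++-] → (0.766408, 0.938058, 0.1427)–(1.448, 0, 0.1427)  len=1.1595
  (v3,v7,v8) [-+-] → (0.766408, 0.938058, 0.1427)–(0.4474, 1.3771, 0.1427)  len=0.5427
  (v5,v10,v6) [--+] → (-1.51802, 1.6813, 0.1427)–(0.789953, 2.4312, 0.1427)  len=2.4267
  (v6,v10,v11) [+-+] → (-1.51802, 1.6813, 0.1427)–(-2.06811, 1.50256, 0.1427)  len=0.5784
  (v7,v12,v8) [++-] → (-0.6553, 1.0188, 0.1427)–(0.4474, 1.3771, 0.1427)  len=1.1595
  (v8,v12,v13) [-+-] → (-0.6553, 1.0188, 0.1427)–(-1.1714, 0.8511, 0.1427)  len=0.5427
  (v10,v15,v11) [--+] → (-2.06811, -0.924149, 0.1427)–(-2.06811, 1.50256, 0.1427)  len=2.4267
  (v11,v15,v16) [+-+] → (-2.06811, -0.924149, 0.1427)–(-2.06811, -1.50256, 0.1427)  len=0.5784
  (v12,v17,v13) [++-] → (-1.1714, -0.30841, 0.1427)–(-1.1714, 0.8511, 0.1427)  len=1.1595
  (v13,v17,v18) [-+-] → (-1.1714, -0.30841, 0.1427)–(-1.1714, -0.8511, 0.1427)  len=0.5427
  (v15,v20,v16) [--+] → (0.239868, -2.25246, 0.1427)–(-2.06811, -1.50256, 0.1427)  len=2.4267
  (v16,v20,v21) [+-+] → (0.239868, -2.25246, 0.1427)–(0.789953, -2.4312, 0.1427)  len=0.5784
  (v17,v22,v18) [++-] → (-0.0687004, -1.2094, 0.1427)–(-1.1714, -0.8511, 0.1427)  len=1.1595
  (v18,v22,v23) [-+-] → (-0.0687004, -1.2094, 0.1427)–(0.4474, -1.3771, 0.1427)  len=0.5427
  (v20,v0,v21) [--+] → (2.21634, -0.46794, 0.1427)–(0.789953, -2.4312, 0.1427)  len=2.4267
  (v21,v0,v1) [+-+] → (2.21634, -0.46794, 0.1427)–(2.55631, 0, 0.1427)  len=0.5784
  (v22,v2,v23) [++-] → (1.12899, -0.439042, 0.1427)–(0.4474, -1.3771, 0.1427)  len=1.1595
  (v23,v2,v3) [-+-] → (1.12899, -0.439042, 0.1427)–(1.448, 0, 0.1427)  len=0.5427

Chained into 2 loop(s):
  loop 1: 10 segments, perimeter = 15.0256
  loop 2: 10 segments, perimeter = 8.5109
Total perimeter = 23.537

loops=2 perimeter=23.537


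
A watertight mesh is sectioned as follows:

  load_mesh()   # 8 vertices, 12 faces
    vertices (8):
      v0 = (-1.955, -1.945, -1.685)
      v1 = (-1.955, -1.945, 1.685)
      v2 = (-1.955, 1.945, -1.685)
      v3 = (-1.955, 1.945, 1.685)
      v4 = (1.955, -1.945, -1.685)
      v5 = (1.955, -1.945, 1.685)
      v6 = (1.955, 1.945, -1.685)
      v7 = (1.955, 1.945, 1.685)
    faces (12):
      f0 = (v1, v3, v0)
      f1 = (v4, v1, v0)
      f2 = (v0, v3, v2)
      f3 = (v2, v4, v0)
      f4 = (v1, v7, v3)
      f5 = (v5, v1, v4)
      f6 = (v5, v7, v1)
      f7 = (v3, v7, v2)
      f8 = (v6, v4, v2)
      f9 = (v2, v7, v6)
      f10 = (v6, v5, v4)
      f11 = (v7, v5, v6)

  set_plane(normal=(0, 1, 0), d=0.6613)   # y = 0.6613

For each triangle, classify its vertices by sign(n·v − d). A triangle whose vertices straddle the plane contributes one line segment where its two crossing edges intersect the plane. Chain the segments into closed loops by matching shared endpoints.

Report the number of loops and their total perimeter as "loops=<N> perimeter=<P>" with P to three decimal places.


Straddling triangles (8 of 12):
  (v1,v3,v0) [-+-] → (-1.955, 0.6613, 1.685)–(-1.955, 0.6613, 0.5729)  len=1.1121
  (v0,v3,v2) [-++] → (-1.955, 0.6613, 0.5729)–(-1.955, 0.6613, -1.685)  len=2.2579
  (v2,v4,v0) [+--] → (-0.6647, 0.6613, -1.685)–(-1.955, 0.6613, -1.685)  len=1.2903
  (v1,v7,v3) [-++] → (0.6647, 0.6613, 1.685)–(-1.955, 0.6613, 1.685)  len=2.6197
  (v5,v7,v1) [-+-] → (1.955, 0.6613, 1.685)–(0.6647, 0.6613, 1.685)  len=1.2903
  (v6,v4,v2) [+-+] → (1.955, 0.6613, -1.685)–(-0.6647, 0.6613, -1.685)  len=2.6197
  (v6,v5,v4) [+--] → (1.955, 0.6613, -0.5729)–(1.955, 0.6613, -1.685)  len=1.1121
  (v7,v5,v6) [+-+] → (1.955, 0.6613, 1.685)–(1.955, 0.6613, -0.5729)  len=2.2579

Chained into 1 loop(s):
  loop 1: 8 segments, perimeter = 14.5600
Total perimeter = 14.560

loops=1 perimeter=14.560
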